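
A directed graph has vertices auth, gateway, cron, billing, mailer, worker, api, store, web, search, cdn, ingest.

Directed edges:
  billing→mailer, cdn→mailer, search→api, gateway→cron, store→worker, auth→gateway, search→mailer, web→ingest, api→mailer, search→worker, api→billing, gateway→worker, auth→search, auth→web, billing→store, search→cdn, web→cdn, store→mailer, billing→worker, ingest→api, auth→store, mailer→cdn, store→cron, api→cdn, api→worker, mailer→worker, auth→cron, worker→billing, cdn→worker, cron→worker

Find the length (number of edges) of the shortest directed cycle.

For each vertex v, BFS finds the shortest path from v back to v.
The shortest such closed walk is mailer → cdn → mailer, length 2.

2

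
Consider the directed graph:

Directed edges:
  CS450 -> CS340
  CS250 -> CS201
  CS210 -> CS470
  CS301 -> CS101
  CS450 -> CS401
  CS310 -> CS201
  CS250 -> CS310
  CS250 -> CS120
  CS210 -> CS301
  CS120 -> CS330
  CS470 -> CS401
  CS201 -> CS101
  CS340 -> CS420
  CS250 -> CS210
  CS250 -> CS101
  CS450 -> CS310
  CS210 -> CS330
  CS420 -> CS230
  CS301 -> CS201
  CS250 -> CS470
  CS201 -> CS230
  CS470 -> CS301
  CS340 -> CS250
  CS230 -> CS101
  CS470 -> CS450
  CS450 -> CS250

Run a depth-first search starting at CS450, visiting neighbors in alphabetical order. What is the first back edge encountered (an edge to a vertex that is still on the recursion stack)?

CS470->CS450

DFS from CS450 (visiting neighbors in alphabetical order); mark gray on enter, black on exit:
CS450 gray
  CS250 gray
    CS101 gray
    CS101 black
    CS120 gray
      CS330 gray
      CS330 black
    CS120 black
    CS201 gray
      CS201→CS101: CS101 black — skip
      CS230 gray
        CS230→CS101: CS101 black — skip
      CS230 black
    CS201 black
    CS210 gray
      CS301 gray
        CS301→CS101: CS101 black — skip
        CS301→CS201: CS201 black — skip
      CS301 black
      CS210→CS330: CS330 black — skip
      CS470 gray
        CS470→CS301: CS301 black — skip
        CS401 gray
        CS401 black
        CS470→CS450: CS450 is gray → back edge
First back edge: CS470 → CS450.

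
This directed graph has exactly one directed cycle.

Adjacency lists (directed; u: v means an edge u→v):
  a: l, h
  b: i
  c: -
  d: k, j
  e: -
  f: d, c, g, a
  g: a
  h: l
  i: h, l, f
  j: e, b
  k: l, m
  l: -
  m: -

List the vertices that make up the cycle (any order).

b, d, f, i, j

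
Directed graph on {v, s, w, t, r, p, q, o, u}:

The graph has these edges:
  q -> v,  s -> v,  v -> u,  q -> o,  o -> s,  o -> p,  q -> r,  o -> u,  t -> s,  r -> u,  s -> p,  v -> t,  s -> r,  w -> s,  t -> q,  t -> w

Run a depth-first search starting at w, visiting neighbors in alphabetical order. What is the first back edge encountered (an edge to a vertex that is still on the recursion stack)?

DFS from w (visiting neighbors in alphabetical order); mark gray on enter, black on exit:
w gray
  s gray
    p gray
    p black
    r gray
      u gray
      u black
    r black
    v gray
      t gray
        q gray
          o gray
            o→p: p black — skip
            o→s: s is gray → back edge
First back edge: o → s.

o→s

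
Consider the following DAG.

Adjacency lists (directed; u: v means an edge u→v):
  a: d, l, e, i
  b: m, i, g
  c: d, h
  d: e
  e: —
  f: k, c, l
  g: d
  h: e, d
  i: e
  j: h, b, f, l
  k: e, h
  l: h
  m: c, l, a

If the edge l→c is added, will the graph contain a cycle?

Adding l→c creates a cycle iff c can already reach l.
Explore from c: no path reaches l. The graph stays acyclic.

No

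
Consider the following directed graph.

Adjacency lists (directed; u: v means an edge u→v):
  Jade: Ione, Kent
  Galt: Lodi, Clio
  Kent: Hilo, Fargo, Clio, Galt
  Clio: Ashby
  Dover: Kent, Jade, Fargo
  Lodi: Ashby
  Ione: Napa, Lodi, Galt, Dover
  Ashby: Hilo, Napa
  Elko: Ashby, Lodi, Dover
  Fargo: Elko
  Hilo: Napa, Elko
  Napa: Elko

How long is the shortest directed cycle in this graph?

3

For each vertex v, BFS finds the shortest path from v back to v.
The shortest such closed walk is Dover → Fargo → Elko → Dover, length 3.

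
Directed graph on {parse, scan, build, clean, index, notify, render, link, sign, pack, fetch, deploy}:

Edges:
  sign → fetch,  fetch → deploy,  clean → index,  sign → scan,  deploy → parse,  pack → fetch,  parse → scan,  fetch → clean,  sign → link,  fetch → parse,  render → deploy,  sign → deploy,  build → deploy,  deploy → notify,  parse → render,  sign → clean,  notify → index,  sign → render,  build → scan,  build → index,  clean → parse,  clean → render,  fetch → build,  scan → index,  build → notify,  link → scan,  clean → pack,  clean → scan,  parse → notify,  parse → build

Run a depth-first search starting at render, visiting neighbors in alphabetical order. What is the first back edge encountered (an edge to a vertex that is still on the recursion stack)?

build→deploy

DFS from render (visiting neighbors in alphabetical order); mark gray on enter, black on exit:
render gray
  deploy gray
    notify gray
      index gray
      index black
    notify black
    parse gray
      build gray
        build→deploy: deploy is gray → back edge
First back edge: build → deploy.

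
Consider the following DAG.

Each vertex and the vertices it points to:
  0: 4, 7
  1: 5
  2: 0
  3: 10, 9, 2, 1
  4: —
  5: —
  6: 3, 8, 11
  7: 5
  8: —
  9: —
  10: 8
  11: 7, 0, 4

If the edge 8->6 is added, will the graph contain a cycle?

Adding 8→6 creates a cycle iff 6 can already reach 8.
Path from 6: 6 → 8.
So 6 → … → 8 → 6 is a cycle.

Yes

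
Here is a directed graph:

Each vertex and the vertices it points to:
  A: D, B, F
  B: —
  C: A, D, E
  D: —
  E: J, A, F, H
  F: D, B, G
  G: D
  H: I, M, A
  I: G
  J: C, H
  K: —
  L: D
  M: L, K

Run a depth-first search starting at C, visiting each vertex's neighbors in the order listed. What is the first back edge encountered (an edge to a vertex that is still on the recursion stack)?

J->C

DFS from C (visiting each vertex's neighbors in the order listed); mark gray on enter, black on exit:
C gray
  A gray
    D gray
    D black
    B gray
    B black
    F gray
      F→D: D black — skip
      F→B: B black — skip
      G gray
        G→D: D black — skip
      G black
    F black
  A black
  C→D: D black — skip
  E gray
    J gray
      J→C: C is gray → back edge
First back edge: J → C.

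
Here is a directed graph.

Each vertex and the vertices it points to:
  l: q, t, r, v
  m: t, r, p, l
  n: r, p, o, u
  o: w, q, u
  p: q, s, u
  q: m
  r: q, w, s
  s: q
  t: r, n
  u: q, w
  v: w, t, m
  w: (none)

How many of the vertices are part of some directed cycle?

A vertex is on a directed cycle iff it belongs to a strongly connected component of size ≥ 2 (or has a self-loop).
The vertices on cycles are {l, m, n, o, p, q, r, s, t, u, v} — 11 in total.

11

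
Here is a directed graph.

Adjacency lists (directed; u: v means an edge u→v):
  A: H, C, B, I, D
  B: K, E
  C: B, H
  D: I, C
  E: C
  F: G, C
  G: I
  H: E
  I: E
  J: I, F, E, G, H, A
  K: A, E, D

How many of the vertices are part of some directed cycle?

8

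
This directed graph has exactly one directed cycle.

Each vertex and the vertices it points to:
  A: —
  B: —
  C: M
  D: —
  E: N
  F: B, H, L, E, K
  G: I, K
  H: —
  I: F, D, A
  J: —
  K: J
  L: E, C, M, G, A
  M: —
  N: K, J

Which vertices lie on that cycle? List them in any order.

F, G, I, L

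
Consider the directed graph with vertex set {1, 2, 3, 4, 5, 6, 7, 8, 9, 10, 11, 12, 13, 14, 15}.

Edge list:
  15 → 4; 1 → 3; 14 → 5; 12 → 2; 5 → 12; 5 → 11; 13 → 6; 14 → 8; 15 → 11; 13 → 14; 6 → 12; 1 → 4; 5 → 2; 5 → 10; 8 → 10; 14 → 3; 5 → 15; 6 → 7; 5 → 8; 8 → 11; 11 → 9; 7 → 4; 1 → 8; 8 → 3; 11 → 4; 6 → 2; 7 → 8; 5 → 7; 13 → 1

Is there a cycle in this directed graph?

DFS with white/gray/black marking, starting from 8:
8 gray
  11 gray
    9 gray
    9 black
    4 gray
    4 black
  11 black
  10 gray
  10 black
  3 gray
  3 black
8 black
1 gray
  1→4: 4 black — skip
  1→8: 8 black — skip
  1→3: 3 black — skip
1 black
2 gray
2 black
5 gray
  5→2: 2 black — skip
  5→10: 10 black — skip
  12 gray
    12→2: 2 black — skip
  12 black
  15 gray
    15→4: 4 black — skip
    15→11: 11 black — skip
  15 black
  5→8: 8 black — skip
  5→11: 11 black — skip
  7 gray
    7→8: 8 black — skip
    7→4: 4 black — skip
  7 black
5 black
6 gray
  6→7: 7 black — skip
  6→12: 12 black — skip
  6→2: 2 black — skip
6 black
13 gray
  14 gray
    14→5: 5 black — skip
    14→8: 8 black — skip
    14→3: 3 black — skip
  14 black
  13→6: 6 black — skip
  13→1: 1 black — skip
13 black
Every edge goes to a white or black vertex — no back edge, so the graph is acyclic.

No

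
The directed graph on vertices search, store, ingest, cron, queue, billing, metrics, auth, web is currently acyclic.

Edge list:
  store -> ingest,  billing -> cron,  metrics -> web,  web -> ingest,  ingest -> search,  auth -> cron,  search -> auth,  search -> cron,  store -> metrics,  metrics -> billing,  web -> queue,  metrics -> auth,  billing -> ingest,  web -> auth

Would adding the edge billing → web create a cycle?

No

Adding billing→web creates a cycle iff web can already reach billing.
Explore from web: no path reaches billing. The graph stays acyclic.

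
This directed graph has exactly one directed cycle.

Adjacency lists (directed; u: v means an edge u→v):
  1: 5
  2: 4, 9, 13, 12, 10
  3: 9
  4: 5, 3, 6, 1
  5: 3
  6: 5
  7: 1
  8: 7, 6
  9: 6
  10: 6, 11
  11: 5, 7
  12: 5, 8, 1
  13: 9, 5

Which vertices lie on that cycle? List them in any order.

3, 5, 6, 9

DFS with gray/black marking from 9:
9 gray
  6 gray
    5 gray
      3 gray
        3→9: 9 is gray → back edge
Back edge closes the cycle 9 → 6 → 5 → 3 → 9; its vertices are {3, 5, 6, 9}.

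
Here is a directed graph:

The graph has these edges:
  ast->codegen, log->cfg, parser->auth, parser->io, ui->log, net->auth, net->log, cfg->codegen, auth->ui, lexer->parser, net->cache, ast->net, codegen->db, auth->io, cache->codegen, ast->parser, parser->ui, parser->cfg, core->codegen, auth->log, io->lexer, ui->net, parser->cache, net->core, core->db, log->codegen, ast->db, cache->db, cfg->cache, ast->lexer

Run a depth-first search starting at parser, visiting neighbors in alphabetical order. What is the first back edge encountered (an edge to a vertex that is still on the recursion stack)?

lexer->parser

DFS from parser (visiting neighbors in alphabetical order); mark gray on enter, black on exit:
parser gray
  auth gray
    io gray
      lexer gray
        lexer→parser: parser is gray → back edge
First back edge: lexer → parser.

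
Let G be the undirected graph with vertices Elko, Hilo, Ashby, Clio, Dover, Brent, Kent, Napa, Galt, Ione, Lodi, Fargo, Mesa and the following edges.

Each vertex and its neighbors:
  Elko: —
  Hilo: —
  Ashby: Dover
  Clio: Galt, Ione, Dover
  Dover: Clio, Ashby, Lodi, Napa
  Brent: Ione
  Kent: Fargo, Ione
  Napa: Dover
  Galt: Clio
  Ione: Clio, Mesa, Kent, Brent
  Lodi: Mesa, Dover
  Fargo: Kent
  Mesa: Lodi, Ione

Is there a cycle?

Yes

DFS, tracking each vertex's parent; an edge to a visited non-parent vertex closes a cycle.
Start from Mesa:
visit Mesa (parent –)
  visit Lodi (parent Mesa)
    Lodi–Mesa: parent, skip
    visit Dover (parent Lodi)
      visit Clio (parent Dover)
        visit Galt (parent Clio)
          Galt–Clio: parent, skip
        visit Ione (parent Clio)
          Ione–Clio: parent, skip
          Ione–Mesa: Mesa visited and ≠ parent → cycle
Cycle: Mesa – Lodi – Dover – Clio – Ione – Mesa.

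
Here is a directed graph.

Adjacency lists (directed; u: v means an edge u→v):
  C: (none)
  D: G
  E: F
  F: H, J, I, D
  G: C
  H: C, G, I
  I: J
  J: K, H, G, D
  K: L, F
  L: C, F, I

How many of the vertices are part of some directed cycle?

A vertex is on a directed cycle iff it belongs to a strongly connected component of size ≥ 2 (or has a self-loop).
The vertices on cycles are {F, H, I, J, K, L} — 6 in total.

6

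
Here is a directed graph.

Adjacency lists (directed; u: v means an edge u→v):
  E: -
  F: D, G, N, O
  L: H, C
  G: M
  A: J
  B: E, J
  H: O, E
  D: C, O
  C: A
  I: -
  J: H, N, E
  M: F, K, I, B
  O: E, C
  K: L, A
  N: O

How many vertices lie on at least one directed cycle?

9

A vertex is on a directed cycle iff it belongs to a strongly connected component of size ≥ 2 (or has a self-loop).
The vertices on cycles are {A, C, F, G, H, J, M, N, O} — 9 in total.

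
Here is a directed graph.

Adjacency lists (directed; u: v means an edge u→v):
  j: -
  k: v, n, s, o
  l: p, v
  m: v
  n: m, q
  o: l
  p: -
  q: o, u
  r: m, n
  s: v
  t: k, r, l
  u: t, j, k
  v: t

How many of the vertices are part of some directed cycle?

A vertex is on a directed cycle iff it belongs to a strongly connected component of size ≥ 2 (or has a self-loop).
The vertices on cycles are {k, l, m, n, o, q, r, s, t, u, v} — 11 in total.

11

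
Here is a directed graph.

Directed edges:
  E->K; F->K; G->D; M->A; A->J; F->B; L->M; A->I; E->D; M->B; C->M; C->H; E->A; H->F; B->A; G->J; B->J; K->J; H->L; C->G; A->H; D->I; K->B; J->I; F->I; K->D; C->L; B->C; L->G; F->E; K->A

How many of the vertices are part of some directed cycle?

9

A vertex is on a directed cycle iff it belongs to a strongly connected component of size ≥ 2 (or has a self-loop).
The vertices on cycles are {A, B, C, E, F, H, K, L, M} — 9 in total.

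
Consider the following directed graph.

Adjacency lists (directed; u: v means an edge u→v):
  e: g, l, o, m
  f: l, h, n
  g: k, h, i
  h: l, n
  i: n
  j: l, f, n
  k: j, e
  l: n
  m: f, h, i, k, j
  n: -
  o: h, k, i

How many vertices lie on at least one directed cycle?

A vertex is on a directed cycle iff it belongs to a strongly connected component of size ≥ 2 (or has a self-loop).
The vertices on cycles are {e, g, k, m, o} — 5 in total.

5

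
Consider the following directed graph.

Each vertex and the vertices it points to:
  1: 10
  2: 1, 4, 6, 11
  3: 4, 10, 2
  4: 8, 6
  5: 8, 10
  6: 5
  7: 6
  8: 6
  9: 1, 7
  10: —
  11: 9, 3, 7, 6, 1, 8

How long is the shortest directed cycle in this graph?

3

For each vertex v, BFS finds the shortest path from v back to v.
The shortest such closed walk is 3 → 2 → 11 → 3, length 3.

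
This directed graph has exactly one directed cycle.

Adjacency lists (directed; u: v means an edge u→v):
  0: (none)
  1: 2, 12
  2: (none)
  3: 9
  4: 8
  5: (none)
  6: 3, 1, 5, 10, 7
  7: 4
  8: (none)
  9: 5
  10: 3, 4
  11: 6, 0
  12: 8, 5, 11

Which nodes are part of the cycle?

DFS with gray/black marking from 6:
6 gray
  3 gray
    9 gray
      5 gray
      5 black
    9 black
  3 black
  1 gray
    2 gray
    2 black
    12 gray
      8 gray
      8 black
      12→5: 5 black — skip
      11 gray
        11→6: 6 is gray → back edge
Back edge closes the cycle 6 → 1 → 12 → 11 → 6; its vertices are {1, 6, 11, 12}.

1, 6, 11, 12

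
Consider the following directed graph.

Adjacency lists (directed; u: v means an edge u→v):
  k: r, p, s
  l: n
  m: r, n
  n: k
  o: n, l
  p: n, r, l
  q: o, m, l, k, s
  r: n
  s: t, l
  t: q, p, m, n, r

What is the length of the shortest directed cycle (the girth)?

For each vertex v, BFS finds the shortest path from v back to v.
The shortest such closed walk is t → q → s → t, length 3.

3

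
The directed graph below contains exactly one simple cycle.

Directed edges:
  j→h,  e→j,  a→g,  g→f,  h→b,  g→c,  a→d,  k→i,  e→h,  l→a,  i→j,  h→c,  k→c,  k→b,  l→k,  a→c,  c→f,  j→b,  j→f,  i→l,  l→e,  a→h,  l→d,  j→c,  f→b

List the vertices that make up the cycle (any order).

i, k, l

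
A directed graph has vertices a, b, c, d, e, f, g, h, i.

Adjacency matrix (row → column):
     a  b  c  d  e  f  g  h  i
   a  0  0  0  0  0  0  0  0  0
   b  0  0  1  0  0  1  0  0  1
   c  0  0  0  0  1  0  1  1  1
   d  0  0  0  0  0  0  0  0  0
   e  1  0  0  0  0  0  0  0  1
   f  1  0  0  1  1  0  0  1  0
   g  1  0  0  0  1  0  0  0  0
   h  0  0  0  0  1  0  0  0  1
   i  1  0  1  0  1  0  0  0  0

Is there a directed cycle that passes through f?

f lies on a cycle iff there is a path from f back to itself.
Exploring from f, it never reaches itself; equivalently, its strongly connected component is a singleton.

No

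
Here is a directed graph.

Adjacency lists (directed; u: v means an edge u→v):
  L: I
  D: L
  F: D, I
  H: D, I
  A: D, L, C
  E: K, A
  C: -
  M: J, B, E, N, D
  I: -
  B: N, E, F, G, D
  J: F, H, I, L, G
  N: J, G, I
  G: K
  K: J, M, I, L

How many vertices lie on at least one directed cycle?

7

A vertex is on a directed cycle iff it belongs to a strongly connected component of size ≥ 2 (or has a self-loop).
The vertices on cycles are {B, E, G, J, K, M, N} — 7 in total.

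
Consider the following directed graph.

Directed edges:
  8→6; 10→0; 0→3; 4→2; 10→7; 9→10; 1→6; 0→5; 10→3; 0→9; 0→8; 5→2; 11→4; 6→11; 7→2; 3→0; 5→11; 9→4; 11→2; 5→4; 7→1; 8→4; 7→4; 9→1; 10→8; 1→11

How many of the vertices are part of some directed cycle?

A vertex is on a directed cycle iff it belongs to a strongly connected component of size ≥ 2 (or has a self-loop).
The vertices on cycles are {0, 3, 9, 10} — 4 in total.

4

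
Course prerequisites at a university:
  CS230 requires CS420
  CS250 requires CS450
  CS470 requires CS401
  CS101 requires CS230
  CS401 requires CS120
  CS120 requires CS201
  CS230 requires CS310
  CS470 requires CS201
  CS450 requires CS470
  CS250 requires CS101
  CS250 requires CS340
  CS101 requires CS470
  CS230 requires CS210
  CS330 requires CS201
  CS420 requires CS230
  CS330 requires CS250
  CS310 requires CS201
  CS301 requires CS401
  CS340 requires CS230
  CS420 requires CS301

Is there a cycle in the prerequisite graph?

Yes

DFS with white/gray/black marking, starting from CS120:
CS120 gray
  CS201 gray
  CS201 black
CS120 black
CS210 gray
CS210 black
CS450 gray
  CS470 gray
    CS401 gray
      CS401→CS120: CS120 black — skip
    CS401 black
    CS470→CS201: CS201 black — skip
  CS470 black
CS450 black
CS301 gray
  CS301→CS401: CS401 black — skip
CS301 black
CS340 gray
  CS230 gray
    CS420 gray
      CS420→CS230: CS230 is gray → back edge
Back edge found, so a cycle exists: CS230 → CS420 → CS230.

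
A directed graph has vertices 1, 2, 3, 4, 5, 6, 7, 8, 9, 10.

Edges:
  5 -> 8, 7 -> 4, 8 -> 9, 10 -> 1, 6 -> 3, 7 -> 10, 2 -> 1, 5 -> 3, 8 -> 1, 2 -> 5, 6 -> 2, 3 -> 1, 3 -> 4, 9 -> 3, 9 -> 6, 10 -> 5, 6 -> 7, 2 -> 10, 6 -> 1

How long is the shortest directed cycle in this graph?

For each vertex v, BFS finds the shortest path from v back to v.
The shortest such closed walk is 8 → 9 → 6 → 2 → 5 → 8, length 5.

5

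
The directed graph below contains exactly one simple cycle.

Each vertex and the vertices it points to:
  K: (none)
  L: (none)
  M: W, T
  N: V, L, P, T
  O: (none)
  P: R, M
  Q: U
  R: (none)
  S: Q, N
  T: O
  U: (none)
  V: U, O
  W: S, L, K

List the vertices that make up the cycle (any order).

M, N, P, S, W

DFS with gray/black marking from P:
P gray
  R gray
  R black
  M gray
    W gray
      S gray
        Q gray
          U gray
          U black
        Q black
        N gray
          V gray
            V→U: U black — skip
            O gray
            O black
          V black
          L gray
          L black
          N→P: P is gray → back edge
Back edge closes the cycle P → M → W → S → N → P; its vertices are {M, N, P, S, W}.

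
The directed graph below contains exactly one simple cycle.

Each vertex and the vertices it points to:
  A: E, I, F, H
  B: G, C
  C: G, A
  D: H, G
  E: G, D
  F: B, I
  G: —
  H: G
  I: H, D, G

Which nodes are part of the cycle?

DFS with gray/black marking from C:
C gray
  G gray
  G black
  A gray
    E gray
      E→G: G black — skip
      D gray
        H gray
          H→G: G black — skip
        H black
        D→G: G black — skip
      D black
    E black
    I gray
      I→H: H black — skip
      I→D: D black — skip
      I→G: G black — skip
    I black
    F gray
      B gray
        B→G: G black — skip
        B→C: C is gray → back edge
Back edge closes the cycle C → A → F → B → C; its vertices are {A, B, C, F}.

A, B, C, F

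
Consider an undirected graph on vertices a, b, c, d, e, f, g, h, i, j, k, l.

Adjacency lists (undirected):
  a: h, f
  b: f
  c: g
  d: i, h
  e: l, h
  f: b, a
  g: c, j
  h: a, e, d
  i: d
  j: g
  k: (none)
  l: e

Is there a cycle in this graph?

DFS, tracking each vertex's parent; an edge to a visited non-parent vertex closes a cycle.
Start from l:
visit l (parent –)
  visit e (parent l)
    e–l: parent, skip
    visit h (parent e)
      visit a (parent h)
        a–h: parent, skip
        visit f (parent a)
          visit b (parent f)
            b–f: parent, skip
          f–a: parent, skip
      h–e: parent, skip
      visit d (parent h)
        visit i (parent d)
          i–d: parent, skip
        d–h: parent, skip
visit c (parent –)
  visit g (parent c)
    g–c: parent, skip
    visit j (parent g)
      j–g: parent, skip
visit k (parent –)
No non-parent visited neighbor found — the graph is a forest.

No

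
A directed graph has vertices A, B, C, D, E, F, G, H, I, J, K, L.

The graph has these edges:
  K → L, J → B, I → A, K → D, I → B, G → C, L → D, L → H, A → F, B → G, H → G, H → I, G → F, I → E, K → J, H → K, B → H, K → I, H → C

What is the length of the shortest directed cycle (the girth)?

3

For each vertex v, BFS finds the shortest path from v back to v.
The shortest such closed walk is K → L → H → K, length 3.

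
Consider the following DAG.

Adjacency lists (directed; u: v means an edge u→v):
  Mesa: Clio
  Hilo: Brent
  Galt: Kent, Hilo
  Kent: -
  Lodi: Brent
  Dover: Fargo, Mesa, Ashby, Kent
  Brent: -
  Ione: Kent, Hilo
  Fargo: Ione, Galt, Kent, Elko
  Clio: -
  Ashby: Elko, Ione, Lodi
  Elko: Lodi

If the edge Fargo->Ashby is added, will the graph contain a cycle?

No

Adding Fargo→Ashby creates a cycle iff Ashby can already reach Fargo.
Explore from Ashby: no path reaches Fargo. The graph stays acyclic.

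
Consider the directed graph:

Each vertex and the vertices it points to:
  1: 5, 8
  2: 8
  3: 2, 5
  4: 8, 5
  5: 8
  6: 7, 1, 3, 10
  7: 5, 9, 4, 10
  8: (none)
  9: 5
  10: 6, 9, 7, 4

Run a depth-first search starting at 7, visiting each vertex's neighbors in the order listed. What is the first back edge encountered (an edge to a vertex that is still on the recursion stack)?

6->7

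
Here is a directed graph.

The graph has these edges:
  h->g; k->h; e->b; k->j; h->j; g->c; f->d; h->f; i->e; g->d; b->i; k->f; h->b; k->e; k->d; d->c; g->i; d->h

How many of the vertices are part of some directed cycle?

7

A vertex is on a directed cycle iff it belongs to a strongly connected component of size ≥ 2 (or has a self-loop).
The vertices on cycles are {b, d, e, f, g, h, i} — 7 in total.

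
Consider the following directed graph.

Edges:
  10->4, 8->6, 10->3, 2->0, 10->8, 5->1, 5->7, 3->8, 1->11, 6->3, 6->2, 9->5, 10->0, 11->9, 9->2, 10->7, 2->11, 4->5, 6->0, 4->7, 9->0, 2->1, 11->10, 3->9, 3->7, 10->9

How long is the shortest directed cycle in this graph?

3

For each vertex v, BFS finds the shortest path from v back to v.
The shortest such closed walk is 6 → 3 → 8 → 6, length 3.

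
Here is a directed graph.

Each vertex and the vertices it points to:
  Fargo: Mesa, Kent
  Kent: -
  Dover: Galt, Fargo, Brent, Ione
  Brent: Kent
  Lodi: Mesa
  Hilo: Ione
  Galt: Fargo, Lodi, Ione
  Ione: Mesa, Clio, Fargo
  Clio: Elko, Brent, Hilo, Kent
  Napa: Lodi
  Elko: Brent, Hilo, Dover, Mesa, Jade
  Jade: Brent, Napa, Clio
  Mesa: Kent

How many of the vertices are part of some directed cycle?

7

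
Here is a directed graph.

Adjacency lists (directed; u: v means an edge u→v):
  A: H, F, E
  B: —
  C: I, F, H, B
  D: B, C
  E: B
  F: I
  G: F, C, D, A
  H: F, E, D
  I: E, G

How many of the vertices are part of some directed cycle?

A vertex is on a directed cycle iff it belongs to a strongly connected component of size ≥ 2 (or has a self-loop).
The vertices on cycles are {A, C, D, F, G, H, I} — 7 in total.

7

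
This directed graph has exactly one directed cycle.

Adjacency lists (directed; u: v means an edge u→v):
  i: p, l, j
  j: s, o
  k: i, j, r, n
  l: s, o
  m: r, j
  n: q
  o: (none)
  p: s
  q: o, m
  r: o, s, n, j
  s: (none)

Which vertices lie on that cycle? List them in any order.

m, n, q, r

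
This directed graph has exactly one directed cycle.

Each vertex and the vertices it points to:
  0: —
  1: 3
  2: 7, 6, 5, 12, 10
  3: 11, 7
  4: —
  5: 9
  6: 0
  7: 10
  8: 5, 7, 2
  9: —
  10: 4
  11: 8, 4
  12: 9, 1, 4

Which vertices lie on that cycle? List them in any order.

DFS with gray/black marking from 8:
8 gray
  5 gray
    9 gray
    9 black
  5 black
  7 gray
    10 gray
      4 gray
      4 black
    10 black
  7 black
  2 gray
    2→7: 7 black — skip
    6 gray
      0 gray
      0 black
    6 black
    2→5: 5 black — skip
    12 gray
      12→9: 9 black — skip
      1 gray
        3 gray
          11 gray
            11→8: 8 is gray → back edge
Back edge closes the cycle 8 → 2 → 12 → 1 → 3 → 11 → 8; its vertices are {1, 2, 3, 8, 11, 12}.

1, 2, 3, 8, 11, 12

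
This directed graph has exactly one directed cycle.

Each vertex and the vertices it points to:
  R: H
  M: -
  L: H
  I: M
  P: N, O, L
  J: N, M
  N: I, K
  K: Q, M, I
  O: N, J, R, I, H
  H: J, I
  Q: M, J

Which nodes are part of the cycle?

J, K, N, Q

DFS with gray/black marking from N:
N gray
  I gray
    M gray
    M black
  I black
  K gray
    Q gray
      Q→M: M black — skip
      J gray
        J→N: N is gray → back edge
Back edge closes the cycle N → K → Q → J → N; its vertices are {J, K, N, Q}.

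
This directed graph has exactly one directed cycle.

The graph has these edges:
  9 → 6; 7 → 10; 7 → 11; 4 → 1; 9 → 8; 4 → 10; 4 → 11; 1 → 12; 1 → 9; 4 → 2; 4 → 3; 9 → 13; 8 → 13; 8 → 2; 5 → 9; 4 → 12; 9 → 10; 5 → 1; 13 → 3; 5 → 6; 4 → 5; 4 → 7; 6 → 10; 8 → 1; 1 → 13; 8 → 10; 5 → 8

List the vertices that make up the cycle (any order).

DFS with gray/black marking from 1:
1 gray
  9 gray
    13 gray
      3 gray
      3 black
    13 black
    8 gray
      8→13: 13 black — skip
      2 gray
      2 black
      8→1: 1 is gray → back edge
Back edge closes the cycle 1 → 9 → 8 → 1; its vertices are {1, 8, 9}.

1, 8, 9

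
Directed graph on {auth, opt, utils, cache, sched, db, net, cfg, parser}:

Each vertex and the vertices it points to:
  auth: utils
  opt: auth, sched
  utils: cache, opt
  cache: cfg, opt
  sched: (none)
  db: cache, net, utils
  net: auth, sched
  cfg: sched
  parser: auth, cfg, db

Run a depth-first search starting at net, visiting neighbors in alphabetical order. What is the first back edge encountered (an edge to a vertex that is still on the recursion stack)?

DFS from net (visiting neighbors in alphabetical order); mark gray on enter, black on exit:
net gray
  auth gray
    utils gray
      cache gray
        cfg gray
          sched gray
          sched black
        cfg black
        opt gray
          opt→auth: auth is gray → back edge
First back edge: opt → auth.

opt→auth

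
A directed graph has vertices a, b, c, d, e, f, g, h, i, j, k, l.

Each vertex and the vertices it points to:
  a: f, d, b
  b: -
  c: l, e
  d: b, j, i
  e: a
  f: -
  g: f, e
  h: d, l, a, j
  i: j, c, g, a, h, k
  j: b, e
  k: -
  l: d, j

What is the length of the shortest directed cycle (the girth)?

For each vertex v, BFS finds the shortest path from v back to v.
The shortest such closed walk is i → h → d → i, length 3.

3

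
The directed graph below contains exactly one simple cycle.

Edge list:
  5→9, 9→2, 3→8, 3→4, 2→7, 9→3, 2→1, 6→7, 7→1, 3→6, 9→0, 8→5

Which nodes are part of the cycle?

DFS with gray/black marking from 9:
9 gray
  0 gray
  0 black
  2 gray
    1 gray
    1 black
    7 gray
      7→1: 1 black — skip
    7 black
  2 black
  3 gray
    4 gray
    4 black
    8 gray
      5 gray
        5→9: 9 is gray → back edge
Back edge closes the cycle 9 → 3 → 8 → 5 → 9; its vertices are {3, 5, 8, 9}.

3, 5, 8, 9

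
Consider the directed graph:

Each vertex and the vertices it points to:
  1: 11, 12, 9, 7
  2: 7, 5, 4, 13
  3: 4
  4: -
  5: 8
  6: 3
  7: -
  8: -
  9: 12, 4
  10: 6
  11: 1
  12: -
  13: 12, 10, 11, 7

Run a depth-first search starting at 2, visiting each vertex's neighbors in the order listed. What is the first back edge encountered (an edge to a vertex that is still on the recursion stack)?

DFS from 2 (visiting each vertex's neighbors in the order listed); mark gray on enter, black on exit:
2 gray
  7 gray
  7 black
  5 gray
    8 gray
    8 black
  5 black
  4 gray
  4 black
  13 gray
    12 gray
    12 black
    10 gray
      6 gray
        3 gray
          3→4: 4 black — skip
        3 black
      6 black
    10 black
    11 gray
      1 gray
        1→11: 11 is gray → back edge
First back edge: 1 → 11.

1→11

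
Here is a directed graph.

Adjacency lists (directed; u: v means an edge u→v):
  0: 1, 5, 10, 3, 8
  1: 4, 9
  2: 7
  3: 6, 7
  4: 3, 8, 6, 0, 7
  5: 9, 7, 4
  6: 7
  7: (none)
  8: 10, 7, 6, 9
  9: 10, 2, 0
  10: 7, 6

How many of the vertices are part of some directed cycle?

6

A vertex is on a directed cycle iff it belongs to a strongly connected component of size ≥ 2 (or has a self-loop).
The vertices on cycles are {0, 1, 4, 5, 8, 9} — 6 in total.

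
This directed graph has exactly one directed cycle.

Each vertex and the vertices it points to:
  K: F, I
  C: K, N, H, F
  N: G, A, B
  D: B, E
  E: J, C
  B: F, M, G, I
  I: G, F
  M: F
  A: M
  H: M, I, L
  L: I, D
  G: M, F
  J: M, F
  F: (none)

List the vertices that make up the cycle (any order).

C, D, E, H, L

DFS with gray/black marking from D:
D gray
  B gray
    F gray
    F black
    M gray
      M→F: F black — skip
    M black
    G gray
      G→M: M black — skip
      G→F: F black — skip
    G black
    I gray
      I→G: G black — skip
      I→F: F black — skip
    I black
  B black
  E gray
    J gray
      J→M: M black — skip
      J→F: F black — skip
    J black
    C gray
      K gray
        K→F: F black — skip
        K→I: I black — skip
      K black
      N gray
        N→G: G black — skip
        A gray
          A→M: M black — skip
        A black
        N→B: B black — skip
      N black
      H gray
        H→M: M black — skip
        H→I: I black — skip
        L gray
          L→I: I black — skip
          L→D: D is gray → back edge
Back edge closes the cycle D → E → C → H → L → D; its vertices are {C, D, E, H, L}.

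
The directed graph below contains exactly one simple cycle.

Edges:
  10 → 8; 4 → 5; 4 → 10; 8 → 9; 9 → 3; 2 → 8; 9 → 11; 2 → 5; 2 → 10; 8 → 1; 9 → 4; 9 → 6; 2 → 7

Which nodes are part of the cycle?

4, 8, 9, 10

DFS with gray/black marking from 8:
8 gray
  9 gray
    6 gray
    6 black
    3 gray
    3 black
    11 gray
    11 black
    4 gray
      10 gray
        10→8: 8 is gray → back edge
Back edge closes the cycle 8 → 9 → 4 → 10 → 8; its vertices are {4, 8, 9, 10}.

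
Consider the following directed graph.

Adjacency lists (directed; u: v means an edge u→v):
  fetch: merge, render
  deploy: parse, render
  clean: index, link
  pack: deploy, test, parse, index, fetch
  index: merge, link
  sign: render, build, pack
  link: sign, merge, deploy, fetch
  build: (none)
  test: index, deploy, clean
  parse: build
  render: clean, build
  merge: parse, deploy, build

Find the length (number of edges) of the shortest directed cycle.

4

For each vertex v, BFS finds the shortest path from v back to v.
The shortest such closed walk is pack → index → link → sign → pack, length 4.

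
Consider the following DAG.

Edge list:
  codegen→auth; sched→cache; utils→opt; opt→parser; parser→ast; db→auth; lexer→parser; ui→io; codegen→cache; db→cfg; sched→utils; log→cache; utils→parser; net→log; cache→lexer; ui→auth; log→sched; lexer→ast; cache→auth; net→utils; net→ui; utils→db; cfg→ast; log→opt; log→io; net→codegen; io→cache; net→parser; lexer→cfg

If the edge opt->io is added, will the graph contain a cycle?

Adding opt→io creates a cycle iff io can already reach opt.
Explore from io: no path reaches opt. The graph stays acyclic.

No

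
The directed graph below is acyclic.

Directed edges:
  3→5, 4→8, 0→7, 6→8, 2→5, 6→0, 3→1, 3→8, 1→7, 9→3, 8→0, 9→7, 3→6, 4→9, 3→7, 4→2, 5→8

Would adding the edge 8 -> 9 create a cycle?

Yes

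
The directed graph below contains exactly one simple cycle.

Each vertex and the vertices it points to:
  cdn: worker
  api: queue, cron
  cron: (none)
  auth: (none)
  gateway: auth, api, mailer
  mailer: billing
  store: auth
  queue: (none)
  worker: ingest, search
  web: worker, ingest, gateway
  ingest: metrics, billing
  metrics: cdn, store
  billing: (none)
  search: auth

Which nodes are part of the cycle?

DFS with gray/black marking from worker:
worker gray
  ingest gray
    metrics gray
      cdn gray
        cdn→worker: worker is gray → back edge
Back edge closes the cycle worker → ingest → metrics → cdn → worker; its vertices are {cdn, ingest, worker, metrics}.

cdn, ingest, worker, metrics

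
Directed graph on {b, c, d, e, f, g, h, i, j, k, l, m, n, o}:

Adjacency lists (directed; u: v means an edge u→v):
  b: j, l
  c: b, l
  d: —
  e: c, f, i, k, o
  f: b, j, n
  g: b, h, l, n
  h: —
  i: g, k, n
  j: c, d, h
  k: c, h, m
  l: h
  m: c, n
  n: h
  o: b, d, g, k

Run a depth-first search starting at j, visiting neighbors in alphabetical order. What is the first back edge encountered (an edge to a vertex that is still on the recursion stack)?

DFS from j (visiting neighbors in alphabetical order); mark gray on enter, black on exit:
j gray
  c gray
    b gray
      b→j: j is gray → back edge
First back edge: b → j.

b→j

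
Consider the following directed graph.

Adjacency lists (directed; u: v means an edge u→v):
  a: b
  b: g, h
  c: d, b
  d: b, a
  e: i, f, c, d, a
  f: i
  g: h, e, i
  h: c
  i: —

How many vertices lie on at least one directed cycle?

A vertex is on a directed cycle iff it belongs to a strongly connected component of size ≥ 2 (or has a self-loop).
The vertices on cycles are {a, b, c, d, e, g, h} — 7 in total.

7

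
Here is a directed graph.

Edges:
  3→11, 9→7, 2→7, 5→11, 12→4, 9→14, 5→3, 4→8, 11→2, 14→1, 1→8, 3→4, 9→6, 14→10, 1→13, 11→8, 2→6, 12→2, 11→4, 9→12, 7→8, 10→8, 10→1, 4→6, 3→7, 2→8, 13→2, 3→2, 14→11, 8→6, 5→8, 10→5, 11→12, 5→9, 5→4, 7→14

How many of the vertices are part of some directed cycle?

11

A vertex is on a directed cycle iff it belongs to a strongly connected component of size ≥ 2 (or has a self-loop).
The vertices on cycles are {1, 2, 3, 5, 7, 9, 10, 11, 12, 13, 14} — 11 in total.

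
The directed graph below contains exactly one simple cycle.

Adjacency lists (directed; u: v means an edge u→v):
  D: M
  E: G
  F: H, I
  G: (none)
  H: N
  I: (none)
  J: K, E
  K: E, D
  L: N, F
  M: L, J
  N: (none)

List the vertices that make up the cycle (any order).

DFS with gray/black marking from M:
M gray
  L gray
    N gray
    N black
    F gray
      H gray
        H→N: N black — skip
      H black
      I gray
      I black
    F black
  L black
  J gray
    K gray
      E gray
        G gray
        G black
      E black
      D gray
        D→M: M is gray → back edge
Back edge closes the cycle M → J → K → D → M; its vertices are {D, J, K, M}.

D, J, K, M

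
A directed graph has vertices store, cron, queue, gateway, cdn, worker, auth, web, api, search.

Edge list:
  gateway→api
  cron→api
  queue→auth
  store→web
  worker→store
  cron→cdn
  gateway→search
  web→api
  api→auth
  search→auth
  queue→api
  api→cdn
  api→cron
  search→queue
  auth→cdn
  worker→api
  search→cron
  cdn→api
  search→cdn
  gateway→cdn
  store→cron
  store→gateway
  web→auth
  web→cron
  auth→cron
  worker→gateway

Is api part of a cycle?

Yes

api is on a cycle iff api can reach itself via ≥1 edge.
api → cdn → api — yes.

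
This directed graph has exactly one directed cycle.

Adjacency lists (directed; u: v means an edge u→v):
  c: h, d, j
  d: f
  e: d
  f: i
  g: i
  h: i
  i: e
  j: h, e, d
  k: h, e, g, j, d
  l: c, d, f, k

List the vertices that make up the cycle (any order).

DFS with gray/black marking from e:
e gray
  d gray
    f gray
      i gray
        i→e: e is gray → back edge
Back edge closes the cycle e → d → f → i → e; its vertices are {d, e, f, i}.

d, e, f, i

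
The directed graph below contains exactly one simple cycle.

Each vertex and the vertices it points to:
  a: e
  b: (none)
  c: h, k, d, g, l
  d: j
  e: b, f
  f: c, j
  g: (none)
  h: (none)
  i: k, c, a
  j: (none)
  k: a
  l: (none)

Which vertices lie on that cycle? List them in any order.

a, c, e, f, k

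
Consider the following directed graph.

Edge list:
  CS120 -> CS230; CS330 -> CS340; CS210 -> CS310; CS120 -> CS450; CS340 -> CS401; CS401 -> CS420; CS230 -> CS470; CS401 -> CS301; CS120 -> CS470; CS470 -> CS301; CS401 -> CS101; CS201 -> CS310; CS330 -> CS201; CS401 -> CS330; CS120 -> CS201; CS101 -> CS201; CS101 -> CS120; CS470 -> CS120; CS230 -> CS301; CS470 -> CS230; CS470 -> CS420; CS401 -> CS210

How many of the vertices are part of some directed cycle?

A vertex is on a directed cycle iff it belongs to a strongly connected component of size ≥ 2 (or has a self-loop).
The vertices on cycles are {CS120, CS230, CS330, CS340, CS401, CS470} — 6 in total.

6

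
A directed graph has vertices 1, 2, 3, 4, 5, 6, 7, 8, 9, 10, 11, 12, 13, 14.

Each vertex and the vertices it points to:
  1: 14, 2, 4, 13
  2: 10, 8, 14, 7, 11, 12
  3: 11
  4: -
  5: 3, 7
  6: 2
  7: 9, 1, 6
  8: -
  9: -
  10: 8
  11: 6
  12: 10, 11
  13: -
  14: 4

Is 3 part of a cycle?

No

3 lies on a cycle iff there is a path from 3 back to itself.
Exploring from 3, it never reaches itself; equivalently, its strongly connected component is a singleton.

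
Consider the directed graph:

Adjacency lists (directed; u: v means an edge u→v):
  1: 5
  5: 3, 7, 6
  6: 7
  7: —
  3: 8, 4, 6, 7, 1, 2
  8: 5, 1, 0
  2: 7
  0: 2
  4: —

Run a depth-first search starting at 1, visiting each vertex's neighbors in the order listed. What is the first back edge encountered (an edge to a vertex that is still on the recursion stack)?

8→5

DFS from 1 (visiting each vertex's neighbors in the order listed); mark gray on enter, black on exit:
1 gray
  5 gray
    3 gray
      8 gray
        8→5: 5 is gray → back edge
First back edge: 8 → 5.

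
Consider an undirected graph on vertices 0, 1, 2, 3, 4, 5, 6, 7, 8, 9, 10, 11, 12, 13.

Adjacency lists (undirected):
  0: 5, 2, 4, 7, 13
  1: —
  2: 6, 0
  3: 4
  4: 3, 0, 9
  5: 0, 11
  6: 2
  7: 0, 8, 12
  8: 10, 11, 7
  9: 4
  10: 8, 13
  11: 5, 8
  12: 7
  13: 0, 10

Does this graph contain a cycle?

Yes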